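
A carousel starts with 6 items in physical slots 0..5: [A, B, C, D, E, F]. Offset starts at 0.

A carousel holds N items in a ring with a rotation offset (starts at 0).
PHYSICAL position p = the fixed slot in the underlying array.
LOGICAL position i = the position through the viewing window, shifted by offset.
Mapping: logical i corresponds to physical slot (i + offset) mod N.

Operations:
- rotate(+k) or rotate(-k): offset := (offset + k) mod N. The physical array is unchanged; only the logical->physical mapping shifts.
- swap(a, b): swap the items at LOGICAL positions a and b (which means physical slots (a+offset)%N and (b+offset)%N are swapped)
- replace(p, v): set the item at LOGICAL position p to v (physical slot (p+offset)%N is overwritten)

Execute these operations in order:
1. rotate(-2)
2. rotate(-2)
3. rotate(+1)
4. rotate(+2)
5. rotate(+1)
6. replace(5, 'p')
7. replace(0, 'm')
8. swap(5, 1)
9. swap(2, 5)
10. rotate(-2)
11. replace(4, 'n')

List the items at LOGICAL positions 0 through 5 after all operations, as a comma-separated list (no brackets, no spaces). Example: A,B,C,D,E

After op 1 (rotate(-2)): offset=4, physical=[A,B,C,D,E,F], logical=[E,F,A,B,C,D]
After op 2 (rotate(-2)): offset=2, physical=[A,B,C,D,E,F], logical=[C,D,E,F,A,B]
After op 3 (rotate(+1)): offset=3, physical=[A,B,C,D,E,F], logical=[D,E,F,A,B,C]
After op 4 (rotate(+2)): offset=5, physical=[A,B,C,D,E,F], logical=[F,A,B,C,D,E]
After op 5 (rotate(+1)): offset=0, physical=[A,B,C,D,E,F], logical=[A,B,C,D,E,F]
After op 6 (replace(5, 'p')): offset=0, physical=[A,B,C,D,E,p], logical=[A,B,C,D,E,p]
After op 7 (replace(0, 'm')): offset=0, physical=[m,B,C,D,E,p], logical=[m,B,C,D,E,p]
After op 8 (swap(5, 1)): offset=0, physical=[m,p,C,D,E,B], logical=[m,p,C,D,E,B]
After op 9 (swap(2, 5)): offset=0, physical=[m,p,B,D,E,C], logical=[m,p,B,D,E,C]
After op 10 (rotate(-2)): offset=4, physical=[m,p,B,D,E,C], logical=[E,C,m,p,B,D]
After op 11 (replace(4, 'n')): offset=4, physical=[m,p,n,D,E,C], logical=[E,C,m,p,n,D]

Answer: E,C,m,p,n,D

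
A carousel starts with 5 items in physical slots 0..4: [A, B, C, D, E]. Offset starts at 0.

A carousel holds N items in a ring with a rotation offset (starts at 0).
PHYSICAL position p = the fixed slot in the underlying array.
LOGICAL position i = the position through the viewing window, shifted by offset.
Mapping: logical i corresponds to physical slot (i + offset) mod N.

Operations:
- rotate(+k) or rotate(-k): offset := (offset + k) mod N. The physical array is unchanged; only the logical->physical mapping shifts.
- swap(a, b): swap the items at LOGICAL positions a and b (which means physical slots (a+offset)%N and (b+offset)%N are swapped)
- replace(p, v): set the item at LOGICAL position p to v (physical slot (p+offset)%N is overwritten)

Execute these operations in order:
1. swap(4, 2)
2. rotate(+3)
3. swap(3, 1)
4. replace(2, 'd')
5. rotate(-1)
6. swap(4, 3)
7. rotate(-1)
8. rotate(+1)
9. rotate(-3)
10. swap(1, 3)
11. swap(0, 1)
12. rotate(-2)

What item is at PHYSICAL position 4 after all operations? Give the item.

Answer: E

Derivation:
After op 1 (swap(4, 2)): offset=0, physical=[A,B,E,D,C], logical=[A,B,E,D,C]
After op 2 (rotate(+3)): offset=3, physical=[A,B,E,D,C], logical=[D,C,A,B,E]
After op 3 (swap(3, 1)): offset=3, physical=[A,C,E,D,B], logical=[D,B,A,C,E]
After op 4 (replace(2, 'd')): offset=3, physical=[d,C,E,D,B], logical=[D,B,d,C,E]
After op 5 (rotate(-1)): offset=2, physical=[d,C,E,D,B], logical=[E,D,B,d,C]
After op 6 (swap(4, 3)): offset=2, physical=[C,d,E,D,B], logical=[E,D,B,C,d]
After op 7 (rotate(-1)): offset=1, physical=[C,d,E,D,B], logical=[d,E,D,B,C]
After op 8 (rotate(+1)): offset=2, physical=[C,d,E,D,B], logical=[E,D,B,C,d]
After op 9 (rotate(-3)): offset=4, physical=[C,d,E,D,B], logical=[B,C,d,E,D]
After op 10 (swap(1, 3)): offset=4, physical=[E,d,C,D,B], logical=[B,E,d,C,D]
After op 11 (swap(0, 1)): offset=4, physical=[B,d,C,D,E], logical=[E,B,d,C,D]
After op 12 (rotate(-2)): offset=2, physical=[B,d,C,D,E], logical=[C,D,E,B,d]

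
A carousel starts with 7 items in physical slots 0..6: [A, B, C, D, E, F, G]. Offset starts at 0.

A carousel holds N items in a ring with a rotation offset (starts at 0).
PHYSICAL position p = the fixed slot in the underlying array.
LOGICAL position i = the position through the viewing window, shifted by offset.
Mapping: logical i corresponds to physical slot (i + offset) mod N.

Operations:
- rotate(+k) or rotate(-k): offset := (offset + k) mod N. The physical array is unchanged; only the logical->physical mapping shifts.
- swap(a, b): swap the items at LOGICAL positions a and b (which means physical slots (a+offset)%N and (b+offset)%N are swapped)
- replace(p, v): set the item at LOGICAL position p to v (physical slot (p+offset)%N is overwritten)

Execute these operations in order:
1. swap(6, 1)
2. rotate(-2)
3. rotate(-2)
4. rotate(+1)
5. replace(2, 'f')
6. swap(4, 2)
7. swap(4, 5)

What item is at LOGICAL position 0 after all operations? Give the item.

After op 1 (swap(6, 1)): offset=0, physical=[A,G,C,D,E,F,B], logical=[A,G,C,D,E,F,B]
After op 2 (rotate(-2)): offset=5, physical=[A,G,C,D,E,F,B], logical=[F,B,A,G,C,D,E]
After op 3 (rotate(-2)): offset=3, physical=[A,G,C,D,E,F,B], logical=[D,E,F,B,A,G,C]
After op 4 (rotate(+1)): offset=4, physical=[A,G,C,D,E,F,B], logical=[E,F,B,A,G,C,D]
After op 5 (replace(2, 'f')): offset=4, physical=[A,G,C,D,E,F,f], logical=[E,F,f,A,G,C,D]
After op 6 (swap(4, 2)): offset=4, physical=[A,f,C,D,E,F,G], logical=[E,F,G,A,f,C,D]
After op 7 (swap(4, 5)): offset=4, physical=[A,C,f,D,E,F,G], logical=[E,F,G,A,C,f,D]

Answer: E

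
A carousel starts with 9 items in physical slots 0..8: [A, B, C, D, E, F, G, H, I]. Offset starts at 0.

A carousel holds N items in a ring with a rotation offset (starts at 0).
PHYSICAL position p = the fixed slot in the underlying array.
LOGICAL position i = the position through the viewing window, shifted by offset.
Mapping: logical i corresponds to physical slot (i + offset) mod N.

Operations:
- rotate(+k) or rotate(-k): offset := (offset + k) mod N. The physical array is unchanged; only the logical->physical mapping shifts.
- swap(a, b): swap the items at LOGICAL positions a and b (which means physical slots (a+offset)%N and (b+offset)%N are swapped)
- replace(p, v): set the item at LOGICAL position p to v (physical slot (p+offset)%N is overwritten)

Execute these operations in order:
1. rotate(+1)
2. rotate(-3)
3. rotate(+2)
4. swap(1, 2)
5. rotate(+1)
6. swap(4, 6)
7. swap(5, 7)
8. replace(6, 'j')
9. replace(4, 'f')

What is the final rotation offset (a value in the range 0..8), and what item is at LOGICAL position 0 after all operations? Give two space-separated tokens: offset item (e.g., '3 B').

Answer: 1 C

Derivation:
After op 1 (rotate(+1)): offset=1, physical=[A,B,C,D,E,F,G,H,I], logical=[B,C,D,E,F,G,H,I,A]
After op 2 (rotate(-3)): offset=7, physical=[A,B,C,D,E,F,G,H,I], logical=[H,I,A,B,C,D,E,F,G]
After op 3 (rotate(+2)): offset=0, physical=[A,B,C,D,E,F,G,H,I], logical=[A,B,C,D,E,F,G,H,I]
After op 4 (swap(1, 2)): offset=0, physical=[A,C,B,D,E,F,G,H,I], logical=[A,C,B,D,E,F,G,H,I]
After op 5 (rotate(+1)): offset=1, physical=[A,C,B,D,E,F,G,H,I], logical=[C,B,D,E,F,G,H,I,A]
After op 6 (swap(4, 6)): offset=1, physical=[A,C,B,D,E,H,G,F,I], logical=[C,B,D,E,H,G,F,I,A]
After op 7 (swap(5, 7)): offset=1, physical=[A,C,B,D,E,H,I,F,G], logical=[C,B,D,E,H,I,F,G,A]
After op 8 (replace(6, 'j')): offset=1, physical=[A,C,B,D,E,H,I,j,G], logical=[C,B,D,E,H,I,j,G,A]
After op 9 (replace(4, 'f')): offset=1, physical=[A,C,B,D,E,f,I,j,G], logical=[C,B,D,E,f,I,j,G,A]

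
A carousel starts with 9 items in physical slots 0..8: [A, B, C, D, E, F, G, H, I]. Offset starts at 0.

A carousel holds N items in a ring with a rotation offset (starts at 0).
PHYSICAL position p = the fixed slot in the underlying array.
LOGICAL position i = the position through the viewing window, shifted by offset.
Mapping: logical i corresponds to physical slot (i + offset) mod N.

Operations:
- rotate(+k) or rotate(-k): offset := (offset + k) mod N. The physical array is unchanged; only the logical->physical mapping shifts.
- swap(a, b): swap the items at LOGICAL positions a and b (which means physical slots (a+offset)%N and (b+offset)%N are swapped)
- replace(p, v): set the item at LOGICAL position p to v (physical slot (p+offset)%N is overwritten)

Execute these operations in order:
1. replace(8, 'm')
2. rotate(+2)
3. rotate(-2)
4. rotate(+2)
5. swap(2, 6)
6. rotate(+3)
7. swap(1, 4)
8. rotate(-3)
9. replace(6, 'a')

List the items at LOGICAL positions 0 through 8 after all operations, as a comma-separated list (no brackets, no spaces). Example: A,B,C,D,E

After op 1 (replace(8, 'm')): offset=0, physical=[A,B,C,D,E,F,G,H,m], logical=[A,B,C,D,E,F,G,H,m]
After op 2 (rotate(+2)): offset=2, physical=[A,B,C,D,E,F,G,H,m], logical=[C,D,E,F,G,H,m,A,B]
After op 3 (rotate(-2)): offset=0, physical=[A,B,C,D,E,F,G,H,m], logical=[A,B,C,D,E,F,G,H,m]
After op 4 (rotate(+2)): offset=2, physical=[A,B,C,D,E,F,G,H,m], logical=[C,D,E,F,G,H,m,A,B]
After op 5 (swap(2, 6)): offset=2, physical=[A,B,C,D,m,F,G,H,E], logical=[C,D,m,F,G,H,E,A,B]
After op 6 (rotate(+3)): offset=5, physical=[A,B,C,D,m,F,G,H,E], logical=[F,G,H,E,A,B,C,D,m]
After op 7 (swap(1, 4)): offset=5, physical=[G,B,C,D,m,F,A,H,E], logical=[F,A,H,E,G,B,C,D,m]
After op 8 (rotate(-3)): offset=2, physical=[G,B,C,D,m,F,A,H,E], logical=[C,D,m,F,A,H,E,G,B]
After op 9 (replace(6, 'a')): offset=2, physical=[G,B,C,D,m,F,A,H,a], logical=[C,D,m,F,A,H,a,G,B]

Answer: C,D,m,F,A,H,a,G,B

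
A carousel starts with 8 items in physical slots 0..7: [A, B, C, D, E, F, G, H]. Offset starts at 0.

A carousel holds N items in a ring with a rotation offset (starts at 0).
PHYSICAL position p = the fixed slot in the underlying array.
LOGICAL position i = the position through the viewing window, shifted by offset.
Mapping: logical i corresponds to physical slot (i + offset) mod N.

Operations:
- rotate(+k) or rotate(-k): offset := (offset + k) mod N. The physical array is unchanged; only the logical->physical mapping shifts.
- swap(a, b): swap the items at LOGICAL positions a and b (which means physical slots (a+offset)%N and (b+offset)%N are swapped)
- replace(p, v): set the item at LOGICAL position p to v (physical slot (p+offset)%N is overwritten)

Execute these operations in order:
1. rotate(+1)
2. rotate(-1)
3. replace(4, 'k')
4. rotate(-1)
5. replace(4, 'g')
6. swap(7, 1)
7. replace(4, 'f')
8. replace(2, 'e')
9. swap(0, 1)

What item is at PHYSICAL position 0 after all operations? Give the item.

Answer: H

Derivation:
After op 1 (rotate(+1)): offset=1, physical=[A,B,C,D,E,F,G,H], logical=[B,C,D,E,F,G,H,A]
After op 2 (rotate(-1)): offset=0, physical=[A,B,C,D,E,F,G,H], logical=[A,B,C,D,E,F,G,H]
After op 3 (replace(4, 'k')): offset=0, physical=[A,B,C,D,k,F,G,H], logical=[A,B,C,D,k,F,G,H]
After op 4 (rotate(-1)): offset=7, physical=[A,B,C,D,k,F,G,H], logical=[H,A,B,C,D,k,F,G]
After op 5 (replace(4, 'g')): offset=7, physical=[A,B,C,g,k,F,G,H], logical=[H,A,B,C,g,k,F,G]
After op 6 (swap(7, 1)): offset=7, physical=[G,B,C,g,k,F,A,H], logical=[H,G,B,C,g,k,F,A]
After op 7 (replace(4, 'f')): offset=7, physical=[G,B,C,f,k,F,A,H], logical=[H,G,B,C,f,k,F,A]
After op 8 (replace(2, 'e')): offset=7, physical=[G,e,C,f,k,F,A,H], logical=[H,G,e,C,f,k,F,A]
After op 9 (swap(0, 1)): offset=7, physical=[H,e,C,f,k,F,A,G], logical=[G,H,e,C,f,k,F,A]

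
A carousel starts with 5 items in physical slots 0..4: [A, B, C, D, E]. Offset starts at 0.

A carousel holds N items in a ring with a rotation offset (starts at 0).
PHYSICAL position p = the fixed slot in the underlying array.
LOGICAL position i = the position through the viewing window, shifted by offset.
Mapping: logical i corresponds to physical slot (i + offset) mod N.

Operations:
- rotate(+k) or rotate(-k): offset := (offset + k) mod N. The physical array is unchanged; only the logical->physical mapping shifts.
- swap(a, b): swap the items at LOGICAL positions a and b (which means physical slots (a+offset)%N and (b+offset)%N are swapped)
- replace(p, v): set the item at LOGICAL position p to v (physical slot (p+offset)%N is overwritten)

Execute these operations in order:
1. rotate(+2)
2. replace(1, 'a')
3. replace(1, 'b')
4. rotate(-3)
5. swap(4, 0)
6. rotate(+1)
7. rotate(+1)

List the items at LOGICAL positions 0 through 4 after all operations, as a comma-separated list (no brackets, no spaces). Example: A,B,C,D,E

After op 1 (rotate(+2)): offset=2, physical=[A,B,C,D,E], logical=[C,D,E,A,B]
After op 2 (replace(1, 'a')): offset=2, physical=[A,B,C,a,E], logical=[C,a,E,A,B]
After op 3 (replace(1, 'b')): offset=2, physical=[A,B,C,b,E], logical=[C,b,E,A,B]
After op 4 (rotate(-3)): offset=4, physical=[A,B,C,b,E], logical=[E,A,B,C,b]
After op 5 (swap(4, 0)): offset=4, physical=[A,B,C,E,b], logical=[b,A,B,C,E]
After op 6 (rotate(+1)): offset=0, physical=[A,B,C,E,b], logical=[A,B,C,E,b]
After op 7 (rotate(+1)): offset=1, physical=[A,B,C,E,b], logical=[B,C,E,b,A]

Answer: B,C,E,b,A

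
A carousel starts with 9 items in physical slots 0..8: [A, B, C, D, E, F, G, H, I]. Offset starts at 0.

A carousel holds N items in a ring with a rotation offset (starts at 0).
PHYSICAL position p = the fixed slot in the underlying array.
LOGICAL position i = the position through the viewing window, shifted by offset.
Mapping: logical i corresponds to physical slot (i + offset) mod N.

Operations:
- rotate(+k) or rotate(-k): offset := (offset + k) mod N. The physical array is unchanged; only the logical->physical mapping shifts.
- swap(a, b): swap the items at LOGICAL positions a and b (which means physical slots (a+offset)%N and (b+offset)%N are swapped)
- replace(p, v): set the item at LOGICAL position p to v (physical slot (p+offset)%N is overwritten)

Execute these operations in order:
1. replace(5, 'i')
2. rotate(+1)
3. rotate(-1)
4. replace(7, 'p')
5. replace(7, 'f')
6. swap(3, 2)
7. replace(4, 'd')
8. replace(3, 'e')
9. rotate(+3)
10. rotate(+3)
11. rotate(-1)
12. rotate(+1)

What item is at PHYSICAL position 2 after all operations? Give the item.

After op 1 (replace(5, 'i')): offset=0, physical=[A,B,C,D,E,i,G,H,I], logical=[A,B,C,D,E,i,G,H,I]
After op 2 (rotate(+1)): offset=1, physical=[A,B,C,D,E,i,G,H,I], logical=[B,C,D,E,i,G,H,I,A]
After op 3 (rotate(-1)): offset=0, physical=[A,B,C,D,E,i,G,H,I], logical=[A,B,C,D,E,i,G,H,I]
After op 4 (replace(7, 'p')): offset=0, physical=[A,B,C,D,E,i,G,p,I], logical=[A,B,C,D,E,i,G,p,I]
After op 5 (replace(7, 'f')): offset=0, physical=[A,B,C,D,E,i,G,f,I], logical=[A,B,C,D,E,i,G,f,I]
After op 6 (swap(3, 2)): offset=0, physical=[A,B,D,C,E,i,G,f,I], logical=[A,B,D,C,E,i,G,f,I]
After op 7 (replace(4, 'd')): offset=0, physical=[A,B,D,C,d,i,G,f,I], logical=[A,B,D,C,d,i,G,f,I]
After op 8 (replace(3, 'e')): offset=0, physical=[A,B,D,e,d,i,G,f,I], logical=[A,B,D,e,d,i,G,f,I]
After op 9 (rotate(+3)): offset=3, physical=[A,B,D,e,d,i,G,f,I], logical=[e,d,i,G,f,I,A,B,D]
After op 10 (rotate(+3)): offset=6, physical=[A,B,D,e,d,i,G,f,I], logical=[G,f,I,A,B,D,e,d,i]
After op 11 (rotate(-1)): offset=5, physical=[A,B,D,e,d,i,G,f,I], logical=[i,G,f,I,A,B,D,e,d]
After op 12 (rotate(+1)): offset=6, physical=[A,B,D,e,d,i,G,f,I], logical=[G,f,I,A,B,D,e,d,i]

Answer: D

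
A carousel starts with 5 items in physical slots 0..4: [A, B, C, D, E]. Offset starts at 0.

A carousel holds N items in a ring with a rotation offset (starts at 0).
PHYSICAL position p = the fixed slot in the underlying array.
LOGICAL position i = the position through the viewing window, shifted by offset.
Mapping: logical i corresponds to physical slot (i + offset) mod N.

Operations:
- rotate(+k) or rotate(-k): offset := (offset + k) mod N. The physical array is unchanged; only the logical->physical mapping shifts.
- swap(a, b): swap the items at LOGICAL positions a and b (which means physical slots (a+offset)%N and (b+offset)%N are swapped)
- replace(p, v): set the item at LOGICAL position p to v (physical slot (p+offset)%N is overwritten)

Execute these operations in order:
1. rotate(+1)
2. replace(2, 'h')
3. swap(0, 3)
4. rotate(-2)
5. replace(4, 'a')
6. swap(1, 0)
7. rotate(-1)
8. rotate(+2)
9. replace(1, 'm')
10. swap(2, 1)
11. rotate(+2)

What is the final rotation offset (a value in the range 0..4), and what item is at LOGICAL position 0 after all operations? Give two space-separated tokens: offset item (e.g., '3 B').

After op 1 (rotate(+1)): offset=1, physical=[A,B,C,D,E], logical=[B,C,D,E,A]
After op 2 (replace(2, 'h')): offset=1, physical=[A,B,C,h,E], logical=[B,C,h,E,A]
After op 3 (swap(0, 3)): offset=1, physical=[A,E,C,h,B], logical=[E,C,h,B,A]
After op 4 (rotate(-2)): offset=4, physical=[A,E,C,h,B], logical=[B,A,E,C,h]
After op 5 (replace(4, 'a')): offset=4, physical=[A,E,C,a,B], logical=[B,A,E,C,a]
After op 6 (swap(1, 0)): offset=4, physical=[B,E,C,a,A], logical=[A,B,E,C,a]
After op 7 (rotate(-1)): offset=3, physical=[B,E,C,a,A], logical=[a,A,B,E,C]
After op 8 (rotate(+2)): offset=0, physical=[B,E,C,a,A], logical=[B,E,C,a,A]
After op 9 (replace(1, 'm')): offset=0, physical=[B,m,C,a,A], logical=[B,m,C,a,A]
After op 10 (swap(2, 1)): offset=0, physical=[B,C,m,a,A], logical=[B,C,m,a,A]
After op 11 (rotate(+2)): offset=2, physical=[B,C,m,a,A], logical=[m,a,A,B,C]

Answer: 2 m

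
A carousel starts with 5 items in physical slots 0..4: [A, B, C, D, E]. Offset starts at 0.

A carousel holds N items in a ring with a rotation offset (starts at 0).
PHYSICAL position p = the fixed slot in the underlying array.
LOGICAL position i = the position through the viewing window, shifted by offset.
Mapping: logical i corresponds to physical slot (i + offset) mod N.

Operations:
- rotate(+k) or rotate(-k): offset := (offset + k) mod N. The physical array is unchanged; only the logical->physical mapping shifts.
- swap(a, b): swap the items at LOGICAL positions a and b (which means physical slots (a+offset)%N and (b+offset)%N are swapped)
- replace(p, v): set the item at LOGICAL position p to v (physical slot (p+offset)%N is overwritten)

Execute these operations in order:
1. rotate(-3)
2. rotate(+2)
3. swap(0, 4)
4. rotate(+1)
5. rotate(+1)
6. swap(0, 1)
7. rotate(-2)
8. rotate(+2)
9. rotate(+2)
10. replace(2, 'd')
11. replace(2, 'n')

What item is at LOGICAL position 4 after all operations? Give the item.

After op 1 (rotate(-3)): offset=2, physical=[A,B,C,D,E], logical=[C,D,E,A,B]
After op 2 (rotate(+2)): offset=4, physical=[A,B,C,D,E], logical=[E,A,B,C,D]
After op 3 (swap(0, 4)): offset=4, physical=[A,B,C,E,D], logical=[D,A,B,C,E]
After op 4 (rotate(+1)): offset=0, physical=[A,B,C,E,D], logical=[A,B,C,E,D]
After op 5 (rotate(+1)): offset=1, physical=[A,B,C,E,D], logical=[B,C,E,D,A]
After op 6 (swap(0, 1)): offset=1, physical=[A,C,B,E,D], logical=[C,B,E,D,A]
After op 7 (rotate(-2)): offset=4, physical=[A,C,B,E,D], logical=[D,A,C,B,E]
After op 8 (rotate(+2)): offset=1, physical=[A,C,B,E,D], logical=[C,B,E,D,A]
After op 9 (rotate(+2)): offset=3, physical=[A,C,B,E,D], logical=[E,D,A,C,B]
After op 10 (replace(2, 'd')): offset=3, physical=[d,C,B,E,D], logical=[E,D,d,C,B]
After op 11 (replace(2, 'n')): offset=3, physical=[n,C,B,E,D], logical=[E,D,n,C,B]

Answer: B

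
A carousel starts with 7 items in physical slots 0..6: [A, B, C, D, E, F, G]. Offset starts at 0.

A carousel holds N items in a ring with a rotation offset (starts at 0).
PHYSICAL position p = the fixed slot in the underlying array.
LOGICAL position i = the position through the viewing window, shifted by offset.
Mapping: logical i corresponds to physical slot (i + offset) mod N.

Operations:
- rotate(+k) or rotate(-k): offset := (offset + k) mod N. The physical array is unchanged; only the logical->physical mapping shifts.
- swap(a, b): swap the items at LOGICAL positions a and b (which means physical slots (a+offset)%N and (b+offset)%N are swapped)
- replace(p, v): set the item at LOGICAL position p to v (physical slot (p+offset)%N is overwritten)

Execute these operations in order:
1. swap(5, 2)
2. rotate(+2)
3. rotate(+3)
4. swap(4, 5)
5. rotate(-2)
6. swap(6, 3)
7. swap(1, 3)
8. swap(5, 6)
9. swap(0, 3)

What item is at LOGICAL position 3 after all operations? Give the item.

After op 1 (swap(5, 2)): offset=0, physical=[A,B,F,D,E,C,G], logical=[A,B,F,D,E,C,G]
After op 2 (rotate(+2)): offset=2, physical=[A,B,F,D,E,C,G], logical=[F,D,E,C,G,A,B]
After op 3 (rotate(+3)): offset=5, physical=[A,B,F,D,E,C,G], logical=[C,G,A,B,F,D,E]
After op 4 (swap(4, 5)): offset=5, physical=[A,B,D,F,E,C,G], logical=[C,G,A,B,D,F,E]
After op 5 (rotate(-2)): offset=3, physical=[A,B,D,F,E,C,G], logical=[F,E,C,G,A,B,D]
After op 6 (swap(6, 3)): offset=3, physical=[A,B,G,F,E,C,D], logical=[F,E,C,D,A,B,G]
After op 7 (swap(1, 3)): offset=3, physical=[A,B,G,F,D,C,E], logical=[F,D,C,E,A,B,G]
After op 8 (swap(5, 6)): offset=3, physical=[A,G,B,F,D,C,E], logical=[F,D,C,E,A,G,B]
After op 9 (swap(0, 3)): offset=3, physical=[A,G,B,E,D,C,F], logical=[E,D,C,F,A,G,B]

Answer: F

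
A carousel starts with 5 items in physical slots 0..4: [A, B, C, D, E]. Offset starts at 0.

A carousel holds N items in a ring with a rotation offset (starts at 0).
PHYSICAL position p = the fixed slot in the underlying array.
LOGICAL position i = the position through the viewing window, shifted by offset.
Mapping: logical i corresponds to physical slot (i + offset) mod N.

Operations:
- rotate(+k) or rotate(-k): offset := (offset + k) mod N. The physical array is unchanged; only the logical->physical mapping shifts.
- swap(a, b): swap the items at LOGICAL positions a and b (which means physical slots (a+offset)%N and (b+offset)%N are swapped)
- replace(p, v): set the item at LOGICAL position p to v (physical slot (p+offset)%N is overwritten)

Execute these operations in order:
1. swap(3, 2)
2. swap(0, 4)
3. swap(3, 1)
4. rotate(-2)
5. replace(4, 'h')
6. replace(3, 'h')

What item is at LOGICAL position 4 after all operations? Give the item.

After op 1 (swap(3, 2)): offset=0, physical=[A,B,D,C,E], logical=[A,B,D,C,E]
After op 2 (swap(0, 4)): offset=0, physical=[E,B,D,C,A], logical=[E,B,D,C,A]
After op 3 (swap(3, 1)): offset=0, physical=[E,C,D,B,A], logical=[E,C,D,B,A]
After op 4 (rotate(-2)): offset=3, physical=[E,C,D,B,A], logical=[B,A,E,C,D]
After op 5 (replace(4, 'h')): offset=3, physical=[E,C,h,B,A], logical=[B,A,E,C,h]
After op 6 (replace(3, 'h')): offset=3, physical=[E,h,h,B,A], logical=[B,A,E,h,h]

Answer: h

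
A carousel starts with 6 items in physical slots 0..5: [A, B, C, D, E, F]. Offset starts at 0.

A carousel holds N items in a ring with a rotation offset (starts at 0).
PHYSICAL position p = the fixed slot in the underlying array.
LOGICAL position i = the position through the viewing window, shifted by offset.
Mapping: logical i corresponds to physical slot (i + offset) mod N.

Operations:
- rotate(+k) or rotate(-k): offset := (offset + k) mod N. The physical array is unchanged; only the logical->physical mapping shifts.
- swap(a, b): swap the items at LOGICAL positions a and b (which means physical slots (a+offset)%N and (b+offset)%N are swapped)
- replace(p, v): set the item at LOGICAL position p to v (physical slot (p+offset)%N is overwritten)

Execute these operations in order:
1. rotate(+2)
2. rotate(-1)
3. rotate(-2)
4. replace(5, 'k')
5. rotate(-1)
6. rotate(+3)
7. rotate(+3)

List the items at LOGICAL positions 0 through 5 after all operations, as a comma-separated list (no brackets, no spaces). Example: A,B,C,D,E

After op 1 (rotate(+2)): offset=2, physical=[A,B,C,D,E,F], logical=[C,D,E,F,A,B]
After op 2 (rotate(-1)): offset=1, physical=[A,B,C,D,E,F], logical=[B,C,D,E,F,A]
After op 3 (rotate(-2)): offset=5, physical=[A,B,C,D,E,F], logical=[F,A,B,C,D,E]
After op 4 (replace(5, 'k')): offset=5, physical=[A,B,C,D,k,F], logical=[F,A,B,C,D,k]
After op 5 (rotate(-1)): offset=4, physical=[A,B,C,D,k,F], logical=[k,F,A,B,C,D]
After op 6 (rotate(+3)): offset=1, physical=[A,B,C,D,k,F], logical=[B,C,D,k,F,A]
After op 7 (rotate(+3)): offset=4, physical=[A,B,C,D,k,F], logical=[k,F,A,B,C,D]

Answer: k,F,A,B,C,D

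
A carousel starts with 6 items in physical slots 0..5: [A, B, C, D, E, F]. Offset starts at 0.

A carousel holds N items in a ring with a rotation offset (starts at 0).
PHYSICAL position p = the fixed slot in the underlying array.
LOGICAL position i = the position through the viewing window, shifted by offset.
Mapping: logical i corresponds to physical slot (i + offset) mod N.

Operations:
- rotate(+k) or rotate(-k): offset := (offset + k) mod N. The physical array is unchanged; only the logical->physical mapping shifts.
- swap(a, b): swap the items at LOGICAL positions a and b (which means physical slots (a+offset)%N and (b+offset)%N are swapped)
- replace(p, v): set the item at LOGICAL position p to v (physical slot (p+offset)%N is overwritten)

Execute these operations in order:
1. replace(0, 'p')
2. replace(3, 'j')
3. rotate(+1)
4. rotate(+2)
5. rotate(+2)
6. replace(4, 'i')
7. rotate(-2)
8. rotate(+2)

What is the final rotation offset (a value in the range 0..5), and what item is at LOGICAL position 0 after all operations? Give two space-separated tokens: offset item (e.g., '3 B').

Answer: 5 F

Derivation:
After op 1 (replace(0, 'p')): offset=0, physical=[p,B,C,D,E,F], logical=[p,B,C,D,E,F]
After op 2 (replace(3, 'j')): offset=0, physical=[p,B,C,j,E,F], logical=[p,B,C,j,E,F]
After op 3 (rotate(+1)): offset=1, physical=[p,B,C,j,E,F], logical=[B,C,j,E,F,p]
After op 4 (rotate(+2)): offset=3, physical=[p,B,C,j,E,F], logical=[j,E,F,p,B,C]
After op 5 (rotate(+2)): offset=5, physical=[p,B,C,j,E,F], logical=[F,p,B,C,j,E]
After op 6 (replace(4, 'i')): offset=5, physical=[p,B,C,i,E,F], logical=[F,p,B,C,i,E]
After op 7 (rotate(-2)): offset=3, physical=[p,B,C,i,E,F], logical=[i,E,F,p,B,C]
After op 8 (rotate(+2)): offset=5, physical=[p,B,C,i,E,F], logical=[F,p,B,C,i,E]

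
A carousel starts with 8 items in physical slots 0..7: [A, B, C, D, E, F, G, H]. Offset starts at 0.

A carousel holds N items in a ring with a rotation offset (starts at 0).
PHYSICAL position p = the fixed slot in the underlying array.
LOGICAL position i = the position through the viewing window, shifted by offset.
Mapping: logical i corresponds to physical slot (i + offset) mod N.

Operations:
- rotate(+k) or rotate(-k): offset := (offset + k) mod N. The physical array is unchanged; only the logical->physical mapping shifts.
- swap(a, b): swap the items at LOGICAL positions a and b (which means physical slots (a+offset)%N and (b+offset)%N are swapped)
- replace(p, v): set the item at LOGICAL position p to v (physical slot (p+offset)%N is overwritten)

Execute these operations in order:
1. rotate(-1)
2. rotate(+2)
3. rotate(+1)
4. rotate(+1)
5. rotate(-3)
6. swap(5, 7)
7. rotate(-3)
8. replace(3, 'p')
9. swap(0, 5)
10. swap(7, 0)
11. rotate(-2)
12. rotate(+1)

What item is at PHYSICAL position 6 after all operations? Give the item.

After op 1 (rotate(-1)): offset=7, physical=[A,B,C,D,E,F,G,H], logical=[H,A,B,C,D,E,F,G]
After op 2 (rotate(+2)): offset=1, physical=[A,B,C,D,E,F,G,H], logical=[B,C,D,E,F,G,H,A]
After op 3 (rotate(+1)): offset=2, physical=[A,B,C,D,E,F,G,H], logical=[C,D,E,F,G,H,A,B]
After op 4 (rotate(+1)): offset=3, physical=[A,B,C,D,E,F,G,H], logical=[D,E,F,G,H,A,B,C]
After op 5 (rotate(-3)): offset=0, physical=[A,B,C,D,E,F,G,H], logical=[A,B,C,D,E,F,G,H]
After op 6 (swap(5, 7)): offset=0, physical=[A,B,C,D,E,H,G,F], logical=[A,B,C,D,E,H,G,F]
After op 7 (rotate(-3)): offset=5, physical=[A,B,C,D,E,H,G,F], logical=[H,G,F,A,B,C,D,E]
After op 8 (replace(3, 'p')): offset=5, physical=[p,B,C,D,E,H,G,F], logical=[H,G,F,p,B,C,D,E]
After op 9 (swap(0, 5)): offset=5, physical=[p,B,H,D,E,C,G,F], logical=[C,G,F,p,B,H,D,E]
After op 10 (swap(7, 0)): offset=5, physical=[p,B,H,D,C,E,G,F], logical=[E,G,F,p,B,H,D,C]
After op 11 (rotate(-2)): offset=3, physical=[p,B,H,D,C,E,G,F], logical=[D,C,E,G,F,p,B,H]
After op 12 (rotate(+1)): offset=4, physical=[p,B,H,D,C,E,G,F], logical=[C,E,G,F,p,B,H,D]

Answer: G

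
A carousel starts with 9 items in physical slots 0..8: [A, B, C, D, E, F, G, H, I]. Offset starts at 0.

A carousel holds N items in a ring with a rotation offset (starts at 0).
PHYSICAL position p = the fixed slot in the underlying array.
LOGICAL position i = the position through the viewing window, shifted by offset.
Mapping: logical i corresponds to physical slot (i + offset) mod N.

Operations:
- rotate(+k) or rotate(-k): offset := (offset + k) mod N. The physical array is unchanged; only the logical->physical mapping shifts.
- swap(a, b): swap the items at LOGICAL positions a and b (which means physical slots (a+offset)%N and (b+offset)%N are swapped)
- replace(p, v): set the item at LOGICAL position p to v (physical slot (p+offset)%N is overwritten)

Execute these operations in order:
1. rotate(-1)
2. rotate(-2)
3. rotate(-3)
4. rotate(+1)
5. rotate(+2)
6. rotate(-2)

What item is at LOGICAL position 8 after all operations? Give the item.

After op 1 (rotate(-1)): offset=8, physical=[A,B,C,D,E,F,G,H,I], logical=[I,A,B,C,D,E,F,G,H]
After op 2 (rotate(-2)): offset=6, physical=[A,B,C,D,E,F,G,H,I], logical=[G,H,I,A,B,C,D,E,F]
After op 3 (rotate(-3)): offset=3, physical=[A,B,C,D,E,F,G,H,I], logical=[D,E,F,G,H,I,A,B,C]
After op 4 (rotate(+1)): offset=4, physical=[A,B,C,D,E,F,G,H,I], logical=[E,F,G,H,I,A,B,C,D]
After op 5 (rotate(+2)): offset=6, physical=[A,B,C,D,E,F,G,H,I], logical=[G,H,I,A,B,C,D,E,F]
After op 6 (rotate(-2)): offset=4, physical=[A,B,C,D,E,F,G,H,I], logical=[E,F,G,H,I,A,B,C,D]

Answer: D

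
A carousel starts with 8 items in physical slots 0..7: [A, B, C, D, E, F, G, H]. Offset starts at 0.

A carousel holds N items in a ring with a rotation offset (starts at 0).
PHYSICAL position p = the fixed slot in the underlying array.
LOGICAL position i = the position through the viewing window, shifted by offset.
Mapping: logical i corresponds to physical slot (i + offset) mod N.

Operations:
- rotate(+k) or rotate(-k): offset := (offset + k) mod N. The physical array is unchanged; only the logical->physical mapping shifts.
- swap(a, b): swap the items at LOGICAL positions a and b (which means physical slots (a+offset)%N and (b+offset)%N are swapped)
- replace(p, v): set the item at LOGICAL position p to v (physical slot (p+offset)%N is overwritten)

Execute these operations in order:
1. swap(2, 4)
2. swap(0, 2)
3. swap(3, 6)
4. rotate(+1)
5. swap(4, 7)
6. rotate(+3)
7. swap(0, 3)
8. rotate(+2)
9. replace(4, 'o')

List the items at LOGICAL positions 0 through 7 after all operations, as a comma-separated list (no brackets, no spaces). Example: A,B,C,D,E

Answer: D,C,F,B,o,G,H,E

Derivation:
After op 1 (swap(2, 4)): offset=0, physical=[A,B,E,D,C,F,G,H], logical=[A,B,E,D,C,F,G,H]
After op 2 (swap(0, 2)): offset=0, physical=[E,B,A,D,C,F,G,H], logical=[E,B,A,D,C,F,G,H]
After op 3 (swap(3, 6)): offset=0, physical=[E,B,A,G,C,F,D,H], logical=[E,B,A,G,C,F,D,H]
After op 4 (rotate(+1)): offset=1, physical=[E,B,A,G,C,F,D,H], logical=[B,A,G,C,F,D,H,E]
After op 5 (swap(4, 7)): offset=1, physical=[F,B,A,G,C,E,D,H], logical=[B,A,G,C,E,D,H,F]
After op 6 (rotate(+3)): offset=4, physical=[F,B,A,G,C,E,D,H], logical=[C,E,D,H,F,B,A,G]
After op 7 (swap(0, 3)): offset=4, physical=[F,B,A,G,H,E,D,C], logical=[H,E,D,C,F,B,A,G]
After op 8 (rotate(+2)): offset=6, physical=[F,B,A,G,H,E,D,C], logical=[D,C,F,B,A,G,H,E]
After op 9 (replace(4, 'o')): offset=6, physical=[F,B,o,G,H,E,D,C], logical=[D,C,F,B,o,G,H,E]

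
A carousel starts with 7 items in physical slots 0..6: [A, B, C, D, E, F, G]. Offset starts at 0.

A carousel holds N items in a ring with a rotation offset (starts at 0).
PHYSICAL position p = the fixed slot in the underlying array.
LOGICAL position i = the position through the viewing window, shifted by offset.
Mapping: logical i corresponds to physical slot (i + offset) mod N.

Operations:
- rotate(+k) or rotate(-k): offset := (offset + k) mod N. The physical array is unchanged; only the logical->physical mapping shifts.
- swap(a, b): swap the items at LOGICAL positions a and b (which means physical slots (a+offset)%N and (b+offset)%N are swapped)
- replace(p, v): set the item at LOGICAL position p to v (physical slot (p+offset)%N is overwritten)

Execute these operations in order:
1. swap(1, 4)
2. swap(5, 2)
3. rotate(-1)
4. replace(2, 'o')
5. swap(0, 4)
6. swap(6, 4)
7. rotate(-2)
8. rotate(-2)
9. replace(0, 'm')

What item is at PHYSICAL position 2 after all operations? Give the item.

Answer: m

Derivation:
After op 1 (swap(1, 4)): offset=0, physical=[A,E,C,D,B,F,G], logical=[A,E,C,D,B,F,G]
After op 2 (swap(5, 2)): offset=0, physical=[A,E,F,D,B,C,G], logical=[A,E,F,D,B,C,G]
After op 3 (rotate(-1)): offset=6, physical=[A,E,F,D,B,C,G], logical=[G,A,E,F,D,B,C]
After op 4 (replace(2, 'o')): offset=6, physical=[A,o,F,D,B,C,G], logical=[G,A,o,F,D,B,C]
After op 5 (swap(0, 4)): offset=6, physical=[A,o,F,G,B,C,D], logical=[D,A,o,F,G,B,C]
After op 6 (swap(6, 4)): offset=6, physical=[A,o,F,C,B,G,D], logical=[D,A,o,F,C,B,G]
After op 7 (rotate(-2)): offset=4, physical=[A,o,F,C,B,G,D], logical=[B,G,D,A,o,F,C]
After op 8 (rotate(-2)): offset=2, physical=[A,o,F,C,B,G,D], logical=[F,C,B,G,D,A,o]
After op 9 (replace(0, 'm')): offset=2, physical=[A,o,m,C,B,G,D], logical=[m,C,B,G,D,A,o]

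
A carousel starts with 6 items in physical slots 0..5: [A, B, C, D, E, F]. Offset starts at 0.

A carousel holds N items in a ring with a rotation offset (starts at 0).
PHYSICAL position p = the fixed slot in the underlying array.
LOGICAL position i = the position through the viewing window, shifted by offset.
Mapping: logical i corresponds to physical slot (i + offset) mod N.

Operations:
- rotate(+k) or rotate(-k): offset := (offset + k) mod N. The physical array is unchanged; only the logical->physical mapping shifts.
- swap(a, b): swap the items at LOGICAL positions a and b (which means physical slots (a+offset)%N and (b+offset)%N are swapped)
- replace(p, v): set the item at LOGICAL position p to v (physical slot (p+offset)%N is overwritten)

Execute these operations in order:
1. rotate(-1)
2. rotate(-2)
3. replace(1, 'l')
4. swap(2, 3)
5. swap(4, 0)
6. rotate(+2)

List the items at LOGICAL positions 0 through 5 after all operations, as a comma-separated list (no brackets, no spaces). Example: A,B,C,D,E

After op 1 (rotate(-1)): offset=5, physical=[A,B,C,D,E,F], logical=[F,A,B,C,D,E]
After op 2 (rotate(-2)): offset=3, physical=[A,B,C,D,E,F], logical=[D,E,F,A,B,C]
After op 3 (replace(1, 'l')): offset=3, physical=[A,B,C,D,l,F], logical=[D,l,F,A,B,C]
After op 4 (swap(2, 3)): offset=3, physical=[F,B,C,D,l,A], logical=[D,l,A,F,B,C]
After op 5 (swap(4, 0)): offset=3, physical=[F,D,C,B,l,A], logical=[B,l,A,F,D,C]
After op 6 (rotate(+2)): offset=5, physical=[F,D,C,B,l,A], logical=[A,F,D,C,B,l]

Answer: A,F,D,C,B,l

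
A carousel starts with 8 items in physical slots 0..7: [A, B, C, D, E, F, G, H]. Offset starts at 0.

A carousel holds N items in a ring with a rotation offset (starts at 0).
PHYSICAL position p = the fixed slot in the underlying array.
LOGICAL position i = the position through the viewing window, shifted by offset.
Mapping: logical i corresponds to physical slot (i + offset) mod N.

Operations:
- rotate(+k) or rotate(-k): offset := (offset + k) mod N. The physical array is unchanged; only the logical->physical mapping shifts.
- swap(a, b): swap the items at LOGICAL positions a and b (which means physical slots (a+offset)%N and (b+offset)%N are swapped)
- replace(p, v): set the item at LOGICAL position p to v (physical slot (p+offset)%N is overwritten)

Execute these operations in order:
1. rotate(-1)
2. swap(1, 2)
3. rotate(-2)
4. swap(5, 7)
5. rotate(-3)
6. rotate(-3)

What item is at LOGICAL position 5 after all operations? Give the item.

After op 1 (rotate(-1)): offset=7, physical=[A,B,C,D,E,F,G,H], logical=[H,A,B,C,D,E,F,G]
After op 2 (swap(1, 2)): offset=7, physical=[B,A,C,D,E,F,G,H], logical=[H,B,A,C,D,E,F,G]
After op 3 (rotate(-2)): offset=5, physical=[B,A,C,D,E,F,G,H], logical=[F,G,H,B,A,C,D,E]
After op 4 (swap(5, 7)): offset=5, physical=[B,A,E,D,C,F,G,H], logical=[F,G,H,B,A,E,D,C]
After op 5 (rotate(-3)): offset=2, physical=[B,A,E,D,C,F,G,H], logical=[E,D,C,F,G,H,B,A]
After op 6 (rotate(-3)): offset=7, physical=[B,A,E,D,C,F,G,H], logical=[H,B,A,E,D,C,F,G]

Answer: C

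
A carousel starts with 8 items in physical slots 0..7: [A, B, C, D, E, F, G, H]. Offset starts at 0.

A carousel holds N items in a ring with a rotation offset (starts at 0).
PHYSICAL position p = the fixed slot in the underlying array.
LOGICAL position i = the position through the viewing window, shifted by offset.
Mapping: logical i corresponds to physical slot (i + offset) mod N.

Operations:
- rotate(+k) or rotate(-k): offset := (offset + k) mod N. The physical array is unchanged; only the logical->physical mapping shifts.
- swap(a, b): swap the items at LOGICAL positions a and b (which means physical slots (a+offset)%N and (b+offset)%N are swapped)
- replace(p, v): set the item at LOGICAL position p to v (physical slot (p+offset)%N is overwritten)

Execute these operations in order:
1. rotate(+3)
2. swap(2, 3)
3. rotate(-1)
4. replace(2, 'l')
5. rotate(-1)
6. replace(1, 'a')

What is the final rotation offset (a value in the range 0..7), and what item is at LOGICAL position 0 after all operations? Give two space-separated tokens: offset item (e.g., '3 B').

Answer: 1 B

Derivation:
After op 1 (rotate(+3)): offset=3, physical=[A,B,C,D,E,F,G,H], logical=[D,E,F,G,H,A,B,C]
After op 2 (swap(2, 3)): offset=3, physical=[A,B,C,D,E,G,F,H], logical=[D,E,G,F,H,A,B,C]
After op 3 (rotate(-1)): offset=2, physical=[A,B,C,D,E,G,F,H], logical=[C,D,E,G,F,H,A,B]
After op 4 (replace(2, 'l')): offset=2, physical=[A,B,C,D,l,G,F,H], logical=[C,D,l,G,F,H,A,B]
After op 5 (rotate(-1)): offset=1, physical=[A,B,C,D,l,G,F,H], logical=[B,C,D,l,G,F,H,A]
After op 6 (replace(1, 'a')): offset=1, physical=[A,B,a,D,l,G,F,H], logical=[B,a,D,l,G,F,H,A]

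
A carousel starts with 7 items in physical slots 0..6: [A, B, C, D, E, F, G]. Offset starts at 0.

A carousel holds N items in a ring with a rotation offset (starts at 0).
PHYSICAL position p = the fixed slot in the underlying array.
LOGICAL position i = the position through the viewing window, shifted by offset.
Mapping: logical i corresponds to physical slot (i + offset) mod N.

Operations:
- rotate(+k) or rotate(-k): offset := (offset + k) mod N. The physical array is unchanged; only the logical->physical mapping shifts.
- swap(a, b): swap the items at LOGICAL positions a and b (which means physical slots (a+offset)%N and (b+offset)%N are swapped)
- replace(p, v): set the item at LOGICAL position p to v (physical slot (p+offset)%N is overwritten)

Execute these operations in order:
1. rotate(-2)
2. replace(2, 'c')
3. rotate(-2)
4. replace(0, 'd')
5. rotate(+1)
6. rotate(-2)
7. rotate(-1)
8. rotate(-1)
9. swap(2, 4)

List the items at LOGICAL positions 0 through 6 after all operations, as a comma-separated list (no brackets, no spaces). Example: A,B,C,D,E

After op 1 (rotate(-2)): offset=5, physical=[A,B,C,D,E,F,G], logical=[F,G,A,B,C,D,E]
After op 2 (replace(2, 'c')): offset=5, physical=[c,B,C,D,E,F,G], logical=[F,G,c,B,C,D,E]
After op 3 (rotate(-2)): offset=3, physical=[c,B,C,D,E,F,G], logical=[D,E,F,G,c,B,C]
After op 4 (replace(0, 'd')): offset=3, physical=[c,B,C,d,E,F,G], logical=[d,E,F,G,c,B,C]
After op 5 (rotate(+1)): offset=4, physical=[c,B,C,d,E,F,G], logical=[E,F,G,c,B,C,d]
After op 6 (rotate(-2)): offset=2, physical=[c,B,C,d,E,F,G], logical=[C,d,E,F,G,c,B]
After op 7 (rotate(-1)): offset=1, physical=[c,B,C,d,E,F,G], logical=[B,C,d,E,F,G,c]
After op 8 (rotate(-1)): offset=0, physical=[c,B,C,d,E,F,G], logical=[c,B,C,d,E,F,G]
After op 9 (swap(2, 4)): offset=0, physical=[c,B,E,d,C,F,G], logical=[c,B,E,d,C,F,G]

Answer: c,B,E,d,C,F,G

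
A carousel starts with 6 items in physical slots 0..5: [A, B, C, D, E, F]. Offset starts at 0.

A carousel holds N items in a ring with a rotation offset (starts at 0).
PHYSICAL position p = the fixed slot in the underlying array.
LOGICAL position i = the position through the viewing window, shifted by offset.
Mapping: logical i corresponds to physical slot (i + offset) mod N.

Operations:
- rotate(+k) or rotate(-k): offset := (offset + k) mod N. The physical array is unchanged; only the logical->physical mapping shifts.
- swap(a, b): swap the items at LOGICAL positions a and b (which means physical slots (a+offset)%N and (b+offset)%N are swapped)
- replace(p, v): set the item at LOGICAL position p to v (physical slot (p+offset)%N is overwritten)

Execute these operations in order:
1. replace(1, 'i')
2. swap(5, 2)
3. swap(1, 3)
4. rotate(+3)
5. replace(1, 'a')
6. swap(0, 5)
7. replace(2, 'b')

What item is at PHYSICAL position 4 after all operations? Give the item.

Answer: a

Derivation:
After op 1 (replace(1, 'i')): offset=0, physical=[A,i,C,D,E,F], logical=[A,i,C,D,E,F]
After op 2 (swap(5, 2)): offset=0, physical=[A,i,F,D,E,C], logical=[A,i,F,D,E,C]
After op 3 (swap(1, 3)): offset=0, physical=[A,D,F,i,E,C], logical=[A,D,F,i,E,C]
After op 4 (rotate(+3)): offset=3, physical=[A,D,F,i,E,C], logical=[i,E,C,A,D,F]
After op 5 (replace(1, 'a')): offset=3, physical=[A,D,F,i,a,C], logical=[i,a,C,A,D,F]
After op 6 (swap(0, 5)): offset=3, physical=[A,D,i,F,a,C], logical=[F,a,C,A,D,i]
After op 7 (replace(2, 'b')): offset=3, physical=[A,D,i,F,a,b], logical=[F,a,b,A,D,i]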